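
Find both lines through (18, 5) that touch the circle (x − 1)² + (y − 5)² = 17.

x − 4y = −2 and x + 4y = 38

Write the tangent as mx − y + (5 − m·(18)) = 0 and set its distance from the centre to √17:
(−17m − (0))² = 17(m² + 1)
16m² − 1 = 0, so m = 1/4 or m = −1/4.
With m = 1/4: x − 4y = −2. With m = −1/4: x + 4y = 38.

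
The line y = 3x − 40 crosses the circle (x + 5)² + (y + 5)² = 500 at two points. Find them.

(5, −25) and (15, 5)

From the line, y = 3x − 40. Substituting:
10x² − 200x + 750 = 0  ⟹  x² − 20x + 75 = 0
x = 15 or x = 5, giving (15, 5) and (5, −25).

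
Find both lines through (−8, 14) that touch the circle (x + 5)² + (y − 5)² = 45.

Let a tangent through (−8, 14) have slope m. Its distance from (−5, 5) must equal 3√5:
[m·(3) − (−9)]² = 45(m² + 1)
2m² − 3m − 2 = 0, so m = −1/2 or m = 2.
With m = −1/2: x + 2y = 20. With m = 2: 2x − y = −30.

x + 2y = 20 and 2x − y = −30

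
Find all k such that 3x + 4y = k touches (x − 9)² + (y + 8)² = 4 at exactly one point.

For a tangent, require d(centre, line) = r = 2.
|3·9 + 4·(−8) − k| / √25 = 2
|k − (−5)| = 2·5, so k = 5 or k = −15.

k = −15 or k = 5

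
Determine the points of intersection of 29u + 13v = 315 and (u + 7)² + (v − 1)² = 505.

From the line, v = (315 − 29u)/13. Substituting:
1010u² − 15150u + 14140 = 0  ⟹  u² − 15u + 14 = 0
u = 14 or u = 1, giving (14, −7) and (1, 22).

(1, 22) and (14, −7)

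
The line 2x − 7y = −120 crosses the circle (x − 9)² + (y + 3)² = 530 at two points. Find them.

(−4, 16) and (10, 20)

From the line, y = (120 + 2x)/7. Substituting:
53x² − 318x − 2120 = 0  ⟹  x² − 6x − 40 = 0
x = 10 or x = −4, giving (10, 20) and (−4, 16).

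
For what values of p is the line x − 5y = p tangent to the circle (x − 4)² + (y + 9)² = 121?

p = 49 ± 11√26

The line touches the circle iff its distance from (4, −9) is 11:
|1·4 − 5·(−9) − p| / √26 = 11
|p − (49)| = 11√26.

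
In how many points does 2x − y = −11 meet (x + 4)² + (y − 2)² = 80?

Substituting the line into the circle gives 5x² + 44x + 17 = 0.
Discriminant = (44)² − 4·5·(17) = 1596 > 0.
Two real roots: the line is a secant.

2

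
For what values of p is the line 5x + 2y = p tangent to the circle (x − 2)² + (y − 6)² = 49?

Tangency holds when the distance from the centre (2, 6) to the line equals the radius 7:
|5·2 + 2·6 − p| / √29 = 7
|p − (22)| = 7√29.

p = 22 ± 7√29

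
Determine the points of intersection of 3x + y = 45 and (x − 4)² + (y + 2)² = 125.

Express y = −3x + 45 and substitute into the circle:
10x² − 290x + 2100 = 0  ⟹  x² − 29x + 210 = 0
x = 15 or x = 14, giving (15, 0) and (14, 3).

(14, 3) and (15, 0)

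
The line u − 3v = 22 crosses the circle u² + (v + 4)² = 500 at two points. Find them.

(−20, −14) and (22, 0)

Express v = (−22 + u)/3 and substitute into the circle:
10u² − 20u − 4400 = 0  ⟹  u² − 2u − 440 = 0
u = 22 or u = −20, giving (22, 0) and (−20, −14).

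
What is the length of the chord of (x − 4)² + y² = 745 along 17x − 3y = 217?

From the line, y = (−217 + 17x)/3. Substituting:
298x² − 7450x + 40528 = 0  ⟹  x² − 25x + 136 = 0
x = 17 or x = 8, giving (17, 24) and (8, −27).
|(17, 24) − (8, −27)| = √((9)² + (51)²) = 3√298.

3√298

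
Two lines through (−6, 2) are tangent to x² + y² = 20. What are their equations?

2x + y = −10 and x − 2y = −10

A line y − (2) = m(x − (−6)) is tangent when its distance from (0, 0) is 2√5:
(6m − (−2))² = 20(m² + 1)
2m² + 3m − 2 = 0, so m = −2 or m = 1/2.
With m = −2: 2x + y = −10. With m = 1/2: x − 2y = −10.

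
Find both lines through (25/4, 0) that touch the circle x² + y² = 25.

A line y − (0) = m(x − (25/4)) is tangent when its distance from (0, 0) is 5:
[m·(−25/4) − (0)]² = 25(m² + 1)
9m² − 16 = 0, so m = 4/3 or m = −4/3.
With m = 4/3: 4x − 3y = 25. With m = −4/3: 4x + 3y = 25.

4x − 3y = 25 and 4x + 3y = 25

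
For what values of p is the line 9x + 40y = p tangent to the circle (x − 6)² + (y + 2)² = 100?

p = −436 or p = 384

Tangency holds when the distance from the centre (6, −2) to the line equals the radius 10:
|9·6 + 40·(−2) − p| / √1681 = 10
|p − (−26)| = 10·41, so p = 384 or p = −436.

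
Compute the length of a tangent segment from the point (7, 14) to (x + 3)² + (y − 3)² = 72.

√149

With centre O = (−3, 3), |OP|² = 221 and r² = 72.
By the tangent–radius right angle, tangent length = √(|PO|² − r²) = √149.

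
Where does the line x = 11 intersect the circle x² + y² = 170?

The line gives x = 11. Substituting into the circle:
y² − 49 = 0
y = 7 or y = −7, giving (11, 7) and (11, −7).

(11, −7) and (11, 7)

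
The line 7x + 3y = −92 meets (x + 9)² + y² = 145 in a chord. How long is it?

Express y = (−92 − 7x)/3 and substitute into the circle:
58x² + 1450x + 7888 = 0  ⟹  x² + 25x + 136 = 0
x = −8 or x = −17, giving (−8, −12) and (−17, 9).
|(−8, −12) − (−17, 9)| = √((9)² + (−21)²) = 3√58.

3√58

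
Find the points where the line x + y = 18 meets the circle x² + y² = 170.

Substitute y = −x + 18:
2x² − 36x + 154 = 0  ⟹  x² − 18x + 77 = 0
x = 11 or x = 7, giving (11, 7) and (7, 11).

(7, 11) and (11, 7)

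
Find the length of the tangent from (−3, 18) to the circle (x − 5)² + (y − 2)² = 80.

With centre O = (5, 2), |OP|² = 320 and r² = 80.
Power of the point: PT² = |PO|² − r² = 240, so PT = 4√15.

4√15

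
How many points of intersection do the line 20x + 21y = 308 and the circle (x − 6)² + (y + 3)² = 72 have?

0

Centre (6, −3), r² = 72. Distance² from centre to line = (−251)²/841 = 63001/841.
Since d² > r², the line lies outside the circle.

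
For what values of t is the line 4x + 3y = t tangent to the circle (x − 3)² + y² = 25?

Tangency holds when the distance from the centre (3, 0) to the line equals the radius 5:
|4·3 + 3·0 − t| / √25 = 5
|t − (12)| = 5·5, so t = 37 or t = −13.

t = −13 or t = 37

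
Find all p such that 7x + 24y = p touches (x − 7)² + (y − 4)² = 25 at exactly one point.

p = 20 or p = 270

Tangency holds when the distance from the centre (7, 4) to the line equals the radius 5:
|7·7 + 24·4 − p| / √625 = 5
|p − (145)| = 5·25, so p = 270 or p = 20.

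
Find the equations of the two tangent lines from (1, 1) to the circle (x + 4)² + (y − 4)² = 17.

x − 4y = −3 and 4x + y = 5

Write the tangent as mx − y + (1 − m·(1)) = 0 and set its distance from the centre to √17:
(−5m − (3))² = 17(m² + 1)
4m² + 15m − 4 = 0, so m = 1/4 or m = −4.
With m = 1/4: x − 4y = −3. With m = −4: 4x + y = 5.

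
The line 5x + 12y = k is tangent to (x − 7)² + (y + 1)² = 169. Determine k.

k = −146 or k = 192

Tangency holds when the distance from the centre (7, −1) to the line equals the radius 13:
|5·7 + 12·(−1) − k| / √169 = 13
|k − (23)| = 13·13, so k = 192 or k = −146.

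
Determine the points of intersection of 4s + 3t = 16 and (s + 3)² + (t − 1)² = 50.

(−2, 8) and (4, 0)

From the line, t = (16 − 4s)/3. Substituting:
25s² − 50s − 200 = 0  ⟹  s² − 2s − 8 = 0
s = 4 or s = −2, giving (4, 0) and (−2, 8).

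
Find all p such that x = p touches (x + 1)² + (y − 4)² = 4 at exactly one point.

Tangency holds when the distance from the centre (−1, 4) to the line equals the radius 2:
|1·(−1) + 0·4 − p| / √1 = 2
|p − (−1)| = 2, so p = 1 or p = −3.

p = −3 or p = 1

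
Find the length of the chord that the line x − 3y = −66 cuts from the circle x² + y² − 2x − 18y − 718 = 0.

16√10

From the line, y = (66 + x)/3. Substituting:
10x² + 60x − 5670 = 0  ⟹  x² + 6x − 567 = 0
x = 21 or x = −27, giving (21, 29) and (−27, 13).
Chord length = distance between (21, 29) and (−27, 13) = √2560 = 16√10.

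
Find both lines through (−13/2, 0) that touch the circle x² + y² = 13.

2x − 3y = −13 and 2x + 3y = −13

A line y − (0) = m(x − (−13/2)) is tangent when its distance from (0, 0) is √13:
[m·(13/2) − (0)]² = 13(m² + 1)
9m² − 4 = 0, so m = 2/3 or m = −2/3.
Through (−13/2, 0) these give 2x − 3y = −13 and 2x + 3y = −13.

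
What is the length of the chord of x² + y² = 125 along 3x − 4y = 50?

10

Express y = (−50 + 3x)/4 and substitute into the circle:
25x² − 300x + 500 = 0  ⟹  x² − 12x + 20 = 0
x = 10 or x = 2, giving (10, −5) and (2, −11).
|(10, −5) − (2, −11)| = √((8)² + (6)²) = 10.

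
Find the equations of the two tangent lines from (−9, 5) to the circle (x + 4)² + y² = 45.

Let a tangent through (−9, 5) have slope m. Its distance from (−4, 0) must equal 3√5:
[m·(5) − (−5)]² = 45(m² + 1)
2m² − 5m + 2 = 0, so m = 1/2 or m = 2.
With m = 1/2: x − 2y = −19. With m = 2: 2x − y = −23.

x − 2y = −19 and 2x − y = −23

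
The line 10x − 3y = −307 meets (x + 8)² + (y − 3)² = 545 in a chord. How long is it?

The distance from (−8, 3) to the line is 218/√109, and r² = 545.
Half the chord is √(r² − d²) = √(109), so the full chord is 2√109.

2√109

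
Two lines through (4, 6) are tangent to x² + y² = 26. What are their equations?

5x + y = 26 and x − 5y = −26

Let a tangent through (4, 6) have slope m. Its distance from (0, 0) must equal √26:
[m·(−4) − (−6)]² = 26(m² + 1)
5m² + 24m − 5 = 0, so m = −5 or m = 1/5.
With m = −5: 5x + y = 26. With m = 1/5: x − 5y = −26.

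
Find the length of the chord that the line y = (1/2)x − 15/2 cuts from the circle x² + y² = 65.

From the line, y = (−15 + x)/2. Substituting:
5x² − 30x − 35 = 0  ⟹  x² − 6x − 7 = 0
x = 7 or x = −1, giving (7, −4) and (−1, −8).
Chord length = distance between (7, −4) and (−1, −8) = √80 = 4√5.

4√5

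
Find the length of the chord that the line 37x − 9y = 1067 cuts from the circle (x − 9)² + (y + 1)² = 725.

Express y = (−1067 + 37x)/9 and substitute into the circle:
1450x² − 79750x + 1067200 = 0  ⟹  x² − 55x + 736 = 0
x = 32 or x = 23, giving (32, 13) and (23, −24).
|(32, 13) − (23, −24)| = √((9)² + (37)²) = 5√58.

5√58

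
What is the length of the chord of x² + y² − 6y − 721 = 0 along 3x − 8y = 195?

2√73

Express y = (−195 + 3x)/8 and substitute into the circle:
73x² − 1314x + 1241 = 0  ⟹  x² − 18x + 17 = 0
x = 17 or x = 1, giving (17, −18) and (1, −24).
|(17, −18) − (1, −24)| = √((16)² + (6)²) = 2√73.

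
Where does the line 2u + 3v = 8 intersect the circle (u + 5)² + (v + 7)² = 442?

(−14, 12) and (16, −8)

Express v = (8 − 2u)/3 and substitute into the circle:
13u² − 26u − 2912 = 0  ⟹  u² − 2u − 224 = 0
u = 16 or u = −14, giving (16, −8) and (−14, 12).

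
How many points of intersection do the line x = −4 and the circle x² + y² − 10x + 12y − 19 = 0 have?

0

Centre (5, −6), r² = 80. Distance² from centre to line = (9)² = 81.
Since d² > r², the line lies outside the circle.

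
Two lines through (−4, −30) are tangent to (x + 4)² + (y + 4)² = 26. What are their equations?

Write the tangent as mx − y + (−30 − m·(−4)) = 0 and set its distance from the centre to √26:
(0m − (26))² = 26(m² + 1)
m² − 25 = 0, so m = 5 or m = −5.
Through (−4, −30) these give 5x − y = 10 and 5x + y = −50.

5x − y = 10 and 5x + y = −50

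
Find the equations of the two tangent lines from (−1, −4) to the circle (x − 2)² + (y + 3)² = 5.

x + 2y = −9 and 2x − y = 2

A line y − (−4) = m(x − (−1)) is tangent when its distance from (2, −3) is √5:
[m·(3) − (1)]² = 5(m² + 1)
2m² − 3m − 2 = 0, so m = −1/2 or m = 2.
With m = −1/2: x + 2y = −9. With m = 2: 2x − y = 2.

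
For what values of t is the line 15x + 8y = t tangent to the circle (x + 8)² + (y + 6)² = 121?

The line touches the circle iff its distance from (−8, −6) is 11:
|15·(−8) + 8·(−6) − t| / √289 = 11
|t − (−168)| = 11·17, so t = 19 or t = −355.

t = −355 or t = 19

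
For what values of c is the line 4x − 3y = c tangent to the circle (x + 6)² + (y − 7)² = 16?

For a tangent, require d(centre, line) = r = 4.
|4·(−6) − 3·7 − c| / √25 = 4
|c − (−45)| = 4·5, so c = −25 or c = −65.

c = −65 or c = −25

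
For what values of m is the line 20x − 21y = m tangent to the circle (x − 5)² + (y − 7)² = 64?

Tangency holds when the distance from the centre (5, 7) to the line equals the radius 8:
|20·5 − 21·7 − m| / √841 = 8
|m − (−47)| = 8·29, so m = 185 or m = −279.

m = −279 or m = 185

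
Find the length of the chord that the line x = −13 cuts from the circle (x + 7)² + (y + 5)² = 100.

The line gives x = −13. Substituting into the circle:
y² + 10y − 39 = 0
y = 3 or y = −13, giving (−13, 3) and (−13, −13).
Chord length = distance between (−13, 3) and (−13, −13) = √256 = 16.

16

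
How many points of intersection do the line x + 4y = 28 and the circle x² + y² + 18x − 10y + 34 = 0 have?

2

Substituting the line into the circle gives 17x² + 272x + 208 = 0.
Δ = 73984 − 14144 = 59840.
Two real roots: the line is a secant.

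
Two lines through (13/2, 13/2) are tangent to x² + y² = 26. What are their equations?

x − 5y = −26 and 5x − y = 26

Let a tangent through (13/2, 13/2) have slope m. Its distance from (0, 0) must equal √26:
(−13/2m − (−13/2))² = 26(m² + 1)
5m² − 26m + 5 = 0, so m = 1/5 or m = 5.
Through (13/2, 13/2) these give x − 5y = −26 and 5x − y = 26.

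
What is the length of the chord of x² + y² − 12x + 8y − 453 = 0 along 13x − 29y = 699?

√1010

The distance from (6, −4) to the line is 505/√1010, and r² = 505.
Chord = 2√(r² − d²) = 2·√(505/2) = √1010.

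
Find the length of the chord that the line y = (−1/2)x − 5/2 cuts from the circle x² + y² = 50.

The distance from (0, 0) to the line is 5/√5, and r² = 50.
Chord = 2√(r² − d²) = 2·√(45) = 6√5.

6√5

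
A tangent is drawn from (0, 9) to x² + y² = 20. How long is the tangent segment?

√61

Centre (0, 0), r² = 20. |PO|² = (0)² + (9)² = 81.
By the tangent–radius right angle, tangent length = √(|PO|² − r²) = √61.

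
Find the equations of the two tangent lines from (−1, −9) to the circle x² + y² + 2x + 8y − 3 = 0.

x + 2y = −19 and x − 2y = 17

A line y − (−9) = m(x − (−1)) is tangent when its distance from (−1, −4) is 2√5:
(0m − (5))² = 20(m² + 1)
4m² − 1 = 0, so m = −1/2 or m = 1/2.
Through (−1, −9) these give x + 2y = −19 and x − 2y = 17.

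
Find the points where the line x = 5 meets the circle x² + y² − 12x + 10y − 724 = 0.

The line gives x = 5. Substituting into the circle:
y² + 10y − 759 = 0
y = 23 or y = −33, giving (5, 23) and (5, −33).

(5, −33) and (5, 23)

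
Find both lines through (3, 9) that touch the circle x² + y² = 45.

x − 2y = −15 and 2x + y = 15

Let a tangent through (3, 9) have slope m. Its distance from (0, 0) must equal 3√5:
[m·(−3) − (−9)]² = 45(m² + 1)
2m² + 3m − 2 = 0, so m = 1/2 or m = −2.
With m = 1/2: x − 2y = −15. With m = −2: 2x + y = 15.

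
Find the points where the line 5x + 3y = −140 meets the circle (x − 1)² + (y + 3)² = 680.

(−25, −5) and (−13, −25)

From the line, y = (−140 − 5x)/3. Substituting:
34x² + 1292x + 11050 = 0  ⟹  x² + 38x + 325 = 0
x = −13 or x = −25, giving (−13, −25) and (−25, −5).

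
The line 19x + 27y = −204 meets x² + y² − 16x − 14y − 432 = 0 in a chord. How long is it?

The distance from (8, 7) to the line is 545/√1090, and r² = 545.
Half the chord is √(r² − d²) = √(545/2), so the full chord is √1090.

√1090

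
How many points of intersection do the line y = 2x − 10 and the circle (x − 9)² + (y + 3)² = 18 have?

0

d² = (2·9 − 1·(−3) − (10))²/5 = 121/5; r² = 18.
Since d² > r², the line lies outside the circle.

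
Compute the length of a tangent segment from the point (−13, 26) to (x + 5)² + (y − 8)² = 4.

8√6

With centre O = (−5, 8), |OP|² = 388 and r² = 4.
By the tangent–radius right angle, tangent length = √(|PO|² − r²) = √384 = 8√6.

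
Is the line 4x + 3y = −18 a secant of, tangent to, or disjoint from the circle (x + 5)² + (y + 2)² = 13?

secant

Substituting the line into the circle gives 25x² + 186x + 252 = 0.
Δ = 34596 − 25200 = 9396.
Two real roots: the line is a secant.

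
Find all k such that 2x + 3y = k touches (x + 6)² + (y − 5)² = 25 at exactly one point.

k = 3 ± 5√13

For a tangent, require d(centre, line) = r = 5.
|2·(−6) + 3·5 − k| / √13 = 5
|k − (3)| = 5√13.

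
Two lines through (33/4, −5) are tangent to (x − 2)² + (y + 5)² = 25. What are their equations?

4x − 3y = 48 and 4x + 3y = 18

Let a tangent through (33/4, −5) have slope m. Its distance from (2, −5) must equal 5:
(−25/4m − (0))² = 25(m² + 1)
9m² − 16 = 0, so m = 4/3 or m = −4/3.
With m = 4/3: 4x − 3y = 48. With m = −4/3: 4x + 3y = 18.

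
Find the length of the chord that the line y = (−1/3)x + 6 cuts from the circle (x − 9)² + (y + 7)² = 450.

12√10

The distance from (9, −7) to the line is 30/√10, and r² = 450.
Chord = 2√(r² − d²) = 2·√(360) = 12√10.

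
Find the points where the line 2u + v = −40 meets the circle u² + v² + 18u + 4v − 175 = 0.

(−23, 6) and (−11, −18)

Substitute v = −2u − 40:
5u² + 170u + 1265 = 0  ⟹  u² + 34u + 253 = 0
u = −11 or u = −23, giving (−11, −18) and (−23, 6).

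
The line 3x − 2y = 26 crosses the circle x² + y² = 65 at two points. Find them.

(4, −7) and (8, −1)

Substitute y = (−26 + 3x)/2:
13x² − 156x + 416 = 0  ⟹  x² − 12x + 32 = 0
x = 8 or x = 4, giving (8, −1) and (4, −7).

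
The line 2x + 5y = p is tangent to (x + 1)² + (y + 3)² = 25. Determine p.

p = −17 ± 5√29

The line touches the circle iff its distance from (−1, −3) is 5:
|2·(−1) + 5·(−3) − p| / √29 = 5
|p − (−17)| = 5√29.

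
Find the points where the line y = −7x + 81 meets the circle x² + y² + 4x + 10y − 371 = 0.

(10, 11) and (14, −17)

Substitute y = −7x + 81:
50x² − 1200x + 7000 = 0  ⟹  x² − 24x + 140 = 0
x = 14 or x = 10, giving (14, −17) and (10, 11).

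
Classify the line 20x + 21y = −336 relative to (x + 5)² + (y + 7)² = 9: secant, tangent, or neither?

neither

Substituting the line into the circle gives 841x² + 11970x + 42777 = 0.
Δ = 143280900 − 143901828 = −620928.
No real roots: the line does not meet the circle.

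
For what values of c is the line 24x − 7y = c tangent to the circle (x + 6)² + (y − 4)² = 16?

c = −272 or c = −72

Tangency holds when the distance from the centre (−6, 4) to the line equals the radius 4:
|24·(−6) − 7·4 − c| / √625 = 4
|c − (−172)| = 4·25, so c = −72 or c = −272.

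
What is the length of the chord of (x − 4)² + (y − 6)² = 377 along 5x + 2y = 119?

4√29

Substitute y = (119 − 5x)/2:
29x² − 1102x + 10005 = 0  ⟹  x² − 38x + 345 = 0
x = 23 or x = 15, giving (23, 2) and (15, 22).
|(23, 2) − (15, 22)| = √((8)² + (−20)²) = 4√29.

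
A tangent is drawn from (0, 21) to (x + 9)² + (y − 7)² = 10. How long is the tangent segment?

√267

With centre O = (−9, 7), |OP|² = 277 and r² = 10.
The tangent meets the radius at right angles, so tangent² = |PO|² − r² = 277 − 10 = 267.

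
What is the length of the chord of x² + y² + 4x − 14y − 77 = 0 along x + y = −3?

14√2

Express y = −x − 3 and substitute into the circle:
2x² + 24x − 26 = 0  ⟹  x² + 12x − 13 = 0
x = 1 or x = −13, giving (1, −4) and (−13, 10).
|(1, −4) − (−13, 10)| = √((14)² + (−14)²) = 14√2.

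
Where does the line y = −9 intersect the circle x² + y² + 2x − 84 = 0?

Express y = −9 and substitute into the circle:
x² + 2x − 3 = 0
x = 1 or x = −3, giving (1, −9) and (−3, −9).

(−3, −9) and (1, −9)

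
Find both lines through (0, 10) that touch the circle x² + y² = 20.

2x + y = 10 and 2x − y = −10

Let a tangent through (0, 10) have slope m. Its distance from (0, 0) must equal 2√5:
(0m − (−10))² = 20(m² + 1)
m² − 4 = 0, so m = −2 or m = 2.
Through (0, 10) these give 2x + y = 10 and 2x − y = −10.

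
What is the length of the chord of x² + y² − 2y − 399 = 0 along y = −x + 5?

The distance from (0, 1) to the line is 4/√2, and r² = 400.
Half the chord is √(r² − d²) = √(392), so the full chord is 28√2.

28√2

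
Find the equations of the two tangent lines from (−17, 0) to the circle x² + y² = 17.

Write the tangent as mx − y + (0 − m·(−17)) = 0 and set its distance from the centre to √17:
[m·(17) − (0)]² = 17(m² + 1)
16m² − 1 = 0, so m = −1/4 or m = 1/4.
Through (−17, 0) these give x + 4y = −17 and x − 4y = −17.

x + 4y = −17 and x − 4y = −17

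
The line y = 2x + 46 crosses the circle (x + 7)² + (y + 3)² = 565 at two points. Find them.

Substitute y = 2x + 46:
5x² + 210x + 1885 = 0  ⟹  x² + 42x + 377 = 0
x = −13 or x = −29, giving (−13, 20) and (−29, −12).

(−29, −12) and (−13, 20)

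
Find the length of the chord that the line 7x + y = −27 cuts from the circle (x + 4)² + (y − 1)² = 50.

Centre (−4, 1), r² = 50. Perpendicular distance d from centre to line = |0| / √50 = 0/√50.
Chord = 2√(r² − d²) = 2·√(50) = 10√2.

10√2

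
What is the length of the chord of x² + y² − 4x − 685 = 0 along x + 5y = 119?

5√26

Substitute y = (119 − x)/5:
26x² − 338x − 2964 = 0  ⟹  x² − 13x − 114 = 0
x = 19 or x = −6, giving (19, 20) and (−6, 25).
|(19, 20) − (−6, 25)| = √((25)² + (−5)²) = 5√26.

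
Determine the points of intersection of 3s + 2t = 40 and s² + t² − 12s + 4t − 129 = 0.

Substitute t = (40 − 3s)/2:
13s² − 312s + 1404 = 0  ⟹  s² − 24s + 108 = 0
s = 18 or s = 6, giving (18, −7) and (6, 11).

(6, 11) and (18, −7)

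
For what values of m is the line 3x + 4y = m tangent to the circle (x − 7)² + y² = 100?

m = −29 or m = 71

Tangency holds when the distance from the centre (7, 0) to the line equals the radius 10:
|3·7 + 4·0 − m| / √25 = 10
|m − (21)| = 10·5, so m = 71 or m = −29.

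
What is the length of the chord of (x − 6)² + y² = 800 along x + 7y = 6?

40√2

Substitute y = (6 − x)/7:
50x² − 600x − 37400 = 0  ⟹  x² − 12x − 748 = 0
x = 34 or x = −22, giving (34, −4) and (−22, 4).
Chord length = distance between (34, −4) and (−22, 4) = √3200 = 40√2.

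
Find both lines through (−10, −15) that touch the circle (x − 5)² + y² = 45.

2x − y = −5 and x − 2y = 20

A line y − (−15) = m(x − (−10)) is tangent when its distance from (5, 0) is 3√5:
(15m − (15))² = 45(m² + 1)
2m² − 5m + 2 = 0, so m = 2 or m = 1/2.
Through (−10, −15) these give 2x − y = −5 and x − 2y = 20.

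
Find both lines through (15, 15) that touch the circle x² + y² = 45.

A line y − (15) = m(x − (15)) is tangent when its distance from (0, 0) is 3√5:
[m·(−15) − (−15)]² = 45(m² + 1)
2m² − 5m + 2 = 0, so m = 2 or m = 1/2.
With m = 2: 2x − y = 15. With m = 1/2: x − 2y = −15.

2x − y = 15 and x − 2y = −15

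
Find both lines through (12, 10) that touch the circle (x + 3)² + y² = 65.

7x − 4y = 44 and x − 8y = −68

Let a tangent through (12, 10) have slope m. Its distance from (−3, 0) must equal √65:
(−15m − (−10))² = 65(m² + 1)
32m² − 60m + 7 = 0, so m = 7/4 or m = 1/8.
Through (12, 10) these give 7x − 4y = 44 and x − 8y = −68.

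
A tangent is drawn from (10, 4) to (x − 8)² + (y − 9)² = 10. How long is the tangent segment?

√19

Centre (8, 9), r² = 10. |PO|² = (2)² + (−5)² = 29.
The tangent meets the radius at right angles, so tangent² = |PO|² − r² = 29 − 10 = 19.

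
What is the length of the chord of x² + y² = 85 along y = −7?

The distance from (0, 0) to the line is 7, and r² = 85.
Half the chord is √(r² − d²) = √(36), so the full chord is 12.

12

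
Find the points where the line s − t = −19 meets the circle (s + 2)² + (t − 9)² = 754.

(−25, −6) and (13, 32)

Express t = s + 19 and substitute into the circle:
2s² + 24s − 650 = 0  ⟹  s² + 12s − 325 = 0
s = 13 or s = −25, giving (13, 32) and (−25, −6).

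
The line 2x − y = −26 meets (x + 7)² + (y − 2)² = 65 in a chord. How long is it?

The distance from (−7, 2) to the line is 10/√5, and r² = 65.
Half the chord is √(r² − d²) = √(45), so the full chord is 6√5.

6√5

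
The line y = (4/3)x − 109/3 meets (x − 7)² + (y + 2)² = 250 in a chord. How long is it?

Centre (7, −2), r² = 250. Perpendicular distance d from centre to line = |−75| / √25 = 75/√25.
Half the chord is √(r² − d²) = √(25), so the full chord is 10.

10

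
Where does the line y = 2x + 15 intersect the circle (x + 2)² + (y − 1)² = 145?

(−11, −7) and (−1, 13)

From the line, y = 2x + 15. Substituting:
5x² + 60x + 55 = 0  ⟹  x² + 12x + 11 = 0
x = −1 or x = −11, giving (−1, 13) and (−11, −7).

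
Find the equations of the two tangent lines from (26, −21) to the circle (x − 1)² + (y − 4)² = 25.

Let a tangent through (26, −21) have slope m. Its distance from (1, 4) must equal 5:
(−25m − (25))² = 25(m² + 1)
12m² + 25m + 12 = 0, so m = −4/3 or m = −3/4.
With m = −4/3: 4x + 3y = 41. With m = −3/4: 3x + 4y = −6.

4x + 3y = 41 and 3x + 4y = −6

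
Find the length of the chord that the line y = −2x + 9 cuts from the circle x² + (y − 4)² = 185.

From the line, y = −2x + 9. Substituting:
5x² − 20x − 160 = 0  ⟹  x² − 4x − 32 = 0
x = 8 or x = −4, giving (8, −7) and (−4, 17).
|(8, −7) − (−4, 17)| = √((12)² + (−24)²) = 12√5.

12√5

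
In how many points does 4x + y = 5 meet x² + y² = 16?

2

Substituting the line into the circle gives 17x² − 40x + 9 = 0.
Discriminant = (−40)² − 4·17·(9) = 988 > 0.
Two real roots: the line is a secant.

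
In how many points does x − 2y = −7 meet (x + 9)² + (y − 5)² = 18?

Centre (−9, 5), r² = 18. Distance² from centre to line = (−12)²/5 = 144/5.
Since d² > r², the line lies outside the circle.

0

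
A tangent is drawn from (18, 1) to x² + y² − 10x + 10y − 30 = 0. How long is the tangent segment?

With centre O = (5, −5), |OP|² = 205 and r² = 80.
By the tangent–radius right angle, tangent length = √(|PO|² − r²) = √125 = 5√5.

5√5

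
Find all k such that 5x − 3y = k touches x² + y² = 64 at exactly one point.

Tangency holds when the distance from the centre (0, 0) to the line equals the radius 8:
|5·0 − 3·0 − k| / √34 = 8
|k| = 8√34.

k = ±8√34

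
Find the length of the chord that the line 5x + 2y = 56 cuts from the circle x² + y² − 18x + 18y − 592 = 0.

10√29

The distance from (9, −9) to the line is 29/√29, and r² = 754.
Half the chord is √(r² − d²) = √(725), so the full chord is 10√29.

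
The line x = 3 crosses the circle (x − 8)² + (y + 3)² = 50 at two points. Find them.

The line gives x = 3. Substituting into the circle:
y² + 6y − 16 = 0
y = 2 or y = −8, giving (3, 2) and (3, −8).

(3, −8) and (3, 2)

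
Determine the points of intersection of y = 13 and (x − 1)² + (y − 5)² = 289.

Substitute y = 13:
x² − 2x − 224 = 0
x = 16 or x = −14, giving (16, 13) and (−14, 13).

(−14, 13) and (16, 13)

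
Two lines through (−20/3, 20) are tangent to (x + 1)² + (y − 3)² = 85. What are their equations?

Let a tangent through (−20/3, 20) have slope m. Its distance from (−1, 3) must equal √85:
(17/3m − (−17))² = 85(m² + 1)
14m² − 51m − 54 = 0, so m = −6/7 or m = 9/2.
With m = −6/7: 6x + 7y = 100. With m = 9/2: 9x − 2y = −100.

6x + 7y = 100 and 9x − 2y = −100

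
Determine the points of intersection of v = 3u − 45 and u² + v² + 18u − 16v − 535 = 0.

(13, −6) and (17, 6)

Express v = 3u − 45 and substitute into the circle:
10u² − 300u + 2210 = 0  ⟹  u² − 30u + 221 = 0
u = 17 or u = 13, giving (17, 6) and (13, −6).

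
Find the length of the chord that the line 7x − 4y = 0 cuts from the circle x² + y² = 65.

Centre (0, 0), r² = 65. Perpendicular distance d from centre to line = |0| / √65 = 0/√65.
Half the chord is √(r² − d²) = √(65), so the full chord is 2√65.

2√65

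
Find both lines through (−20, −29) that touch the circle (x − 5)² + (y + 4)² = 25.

4x − 3y = 7 and 3x − 4y = 56

Let a tangent through (−20, −29) have slope m. Its distance from (5, −4) must equal 5:
(25m − (25))² = 25(m² + 1)
12m² − 25m + 12 = 0, so m = 4/3 or m = 3/4.
Through (−20, −29) these give 4x − 3y = 7 and 3x − 4y = 56.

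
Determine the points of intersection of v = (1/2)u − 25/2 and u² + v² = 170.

Substitute v = (−25 + u)/2:
5u² − 50u − 55 = 0  ⟹  u² − 10u − 11 = 0
u = 11 or u = −1, giving (11, −7) and (−1, −13).

(−1, −13) and (11, −7)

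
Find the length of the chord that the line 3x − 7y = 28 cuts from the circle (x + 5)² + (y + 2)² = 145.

3√58

Centre (−5, −2), r² = 145. Perpendicular distance d from centre to line = |−29| / √58 = 29/√58.
Chord = 2√(r² − d²) = 2·√(261/2) = 3√58.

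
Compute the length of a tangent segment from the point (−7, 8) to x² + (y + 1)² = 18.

4√7

The centre is (0, −1) and r = 3√2. The square of the distance from P to the centre is 49 + 81 = 130.
Power of the point: PT² = |PO|² − r² = 112, so PT = 4√7.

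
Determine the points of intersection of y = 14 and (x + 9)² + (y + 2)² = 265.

From the line, y = 14. Substituting:
x² + 18x + 72 = 0
x = −6 or x = −12, giving (−6, 14) and (−12, 14).

(−12, 14) and (−6, 14)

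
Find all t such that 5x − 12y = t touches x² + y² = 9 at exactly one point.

t = −39 or t = 39

Tangency holds when the distance from the centre (0, 0) to the line equals the radius 3:
|5·0 − 12·0 − t| / √169 = 3
|t| = 3·13, so t = 39 or t = −39.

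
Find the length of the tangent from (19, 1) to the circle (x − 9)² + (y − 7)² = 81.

The centre is (9, 7) and r = 9. The square of the distance from P to the centre is 100 + 36 = 136.
Power of the point: PT² = |PO|² − r² = 55, so PT = √55.

√55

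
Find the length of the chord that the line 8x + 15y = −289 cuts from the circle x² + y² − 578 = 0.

Express y = (−289 − 8x)/15 and substitute into the circle:
289x² + 4624x − 46529 = 0  ⟹  x² + 16x − 161 = 0
x = 7 or x = −23, giving (7, −23) and (−23, −7).
Chord length = distance between (7, −23) and (−23, −7) = √1156 = 34.

34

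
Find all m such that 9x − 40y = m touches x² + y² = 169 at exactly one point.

For a tangent, require d(centre, line) = r = 13.
|9·0 − 40·0 − m| / √1681 = 13
|m| = 13·41, so m = 533 or m = −533.

m = −533 or m = 533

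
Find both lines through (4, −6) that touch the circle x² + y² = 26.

x + 5y = −26 and 5x − y = 26

Let a tangent through (4, −6) have slope m. Its distance from (0, 0) must equal √26:
(−4m − (6))² = 26(m² + 1)
5m² − 24m − 5 = 0, so m = −1/5 or m = 5.
Through (4, −6) these give x + 5y = −26 and 5x − y = 26.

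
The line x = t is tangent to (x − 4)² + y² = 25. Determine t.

t = −1 or t = 9

The line touches the circle iff its distance from (4, 0) is 5:
|1·4 + 0·0 − t| / √1 = 5
|t − (4)| = 5, so t = 9 or t = −1.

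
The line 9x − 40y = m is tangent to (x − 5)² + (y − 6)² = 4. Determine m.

m = −277 or m = −113

For a tangent, require d(centre, line) = r = 2.
|9·5 − 40·6 − m| / √1681 = 2
|m − (−195)| = 2·41, so m = −113 or m = −277.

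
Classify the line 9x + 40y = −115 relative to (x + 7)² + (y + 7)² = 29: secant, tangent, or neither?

Centre (−7, −7), r² = 29. Distance² from centre to line = (−228)²/1681 = 51984/1681.
Since d² > r², the line lies outside the circle.

neither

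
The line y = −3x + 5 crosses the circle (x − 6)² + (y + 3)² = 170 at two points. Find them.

(−1, 8) and (7, −16)

Substitute y = −3x + 5:
10x² − 60x − 70 = 0  ⟹  x² − 6x − 7 = 0
x = 7 or x = −1, giving (7, −16) and (−1, 8).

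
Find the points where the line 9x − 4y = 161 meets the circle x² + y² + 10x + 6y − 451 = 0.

(9, −20) and (17, −2)

Substitute y = (−161 + 9x)/4:
97x² − 2522x + 14841 = 0  ⟹  x² − 26x + 153 = 0
x = 17 or x = 9, giving (17, −2) and (9, −20).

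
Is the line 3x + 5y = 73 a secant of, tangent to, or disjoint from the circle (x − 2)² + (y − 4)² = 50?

disjoint

d² = (3·2 + 5·4 − (73))²/34 = 2209/34; r² = 50.
Since d² > r², the line lies outside the circle.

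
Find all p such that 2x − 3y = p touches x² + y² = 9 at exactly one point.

The line touches the circle iff its distance from (0, 0) is 3:
|2·0 − 3·0 − p| / √13 = 3
|p| = 3√13.

p = ±3√13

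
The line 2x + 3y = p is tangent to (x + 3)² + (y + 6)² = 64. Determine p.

For a tangent, require d(centre, line) = r = 8.
|2·(−3) + 3·(−6) − p| / √13 = 8
|p − (−24)| = 8√13.

p = −24 ± 8√13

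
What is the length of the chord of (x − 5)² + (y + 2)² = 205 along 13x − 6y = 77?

2√205

Express y = (−77 + 13x)/6 and substitute into the circle:
205x² − 2050x − 2255 = 0  ⟹  x² − 10x − 11 = 0
x = 11 or x = −1, giving (11, 11) and (−1, −15).
|(11, 11) − (−1, −15)| = √((12)² + (26)²) = 2√205.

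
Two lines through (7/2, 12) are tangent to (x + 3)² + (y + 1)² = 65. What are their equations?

Write the tangent as mx − y + (12 − m·(7/2)) = 0 and set its distance from the centre to √65:
[m·(−13/2) − (−13)]² = 65(m² + 1)
7m² + 52m − 32 = 0, so m = 4/7 or m = −8.
Through (7/2, 12) these give 4x − 7y = −70 and 8x + y = 40.

4x − 7y = −70 and 8x + y = 40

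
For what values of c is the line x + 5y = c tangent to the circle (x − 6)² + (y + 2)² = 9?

Tangency holds when the distance from the centre (6, −2) to the line equals the radius 3:
|1·6 + 5·(−2) − c| / √26 = 3
|c − (−4)| = 3√26.

c = −4 ± 3√26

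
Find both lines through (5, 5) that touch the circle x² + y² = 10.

Write the tangent as mx − y + (5 − m·(5)) = 0 and set its distance from the centre to √10:
(−5m − (−5))² = 10(m² + 1)
3m² − 10m + 3 = 0, so m = 3 or m = 1/3.
Through (5, 5) these give 3x − y = 10 and x − 3y = −10.

3x − y = 10 and x − 3y = −10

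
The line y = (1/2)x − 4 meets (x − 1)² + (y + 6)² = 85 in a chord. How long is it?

8√5

The distance from (1, −6) to the line is 5/√5, and r² = 85.
Chord = 2√(r² − d²) = 2·√(80) = 8√5.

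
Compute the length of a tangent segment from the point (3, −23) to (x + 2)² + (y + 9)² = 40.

Centre (−2, −9), r² = 40. |PO|² = (5)² + (−14)² = 221.
The tangent meets the radius at right angles, so tangent² = |PO|² − r² = 221 − 40 = 181.

√181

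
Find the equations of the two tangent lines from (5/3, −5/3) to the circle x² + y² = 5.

Write the tangent as mx − y + (−5/3 − m·(5/3)) = 0 and set its distance from the centre to √5:
(−5/3m − (5/3))² = 5(m² + 1)
2m² − 5m + 2 = 0, so m = 1/2 or m = 2.
With m = 1/2: x − 2y = 5. With m = 2: 2x − y = 5.

x − 2y = 5 and 2x − y = 5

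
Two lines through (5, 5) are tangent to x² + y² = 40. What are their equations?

A line y − (5) = m(x − (5)) is tangent when its distance from (0, 0) is 2√10:
(−5m − (−5))² = 40(m² + 1)
3m² + 10m + 3 = 0, so m = −3 or m = −1/3.
With m = −3: 3x + y = 20. With m = −1/3: x + 3y = 20.

3x + y = 20 and x + 3y = 20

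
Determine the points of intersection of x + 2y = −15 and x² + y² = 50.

Express y = (−15 − x)/2 and substitute into the circle:
5x² + 30x + 25 = 0  ⟹  x² + 6x + 5 = 0
x = −1 or x = −5, giving (−1, −7) and (−5, −5).

(−5, −5) and (−1, −7)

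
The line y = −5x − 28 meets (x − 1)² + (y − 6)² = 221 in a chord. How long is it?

Substitute y = −5x − 28:
26x² + 338x + 936 = 0  ⟹  x² + 13x + 36 = 0
x = −4 or x = −9, giving (−4, −8) and (−9, 17).
Chord length = distance between (−4, −8) and (−9, 17) = √650 = 5√26.

5√26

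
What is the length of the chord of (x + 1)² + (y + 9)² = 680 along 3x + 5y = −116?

The distance from (−1, −9) to the line is 68/√34, and r² = 680.
Chord = 2√(r² − d²) = 2·√(544) = 8√34.

8√34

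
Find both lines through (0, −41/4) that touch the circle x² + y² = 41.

Let a tangent through (0, −41/4) have slope m. Its distance from (0, 0) must equal √41:
[m·(0) − (41/4)]² = 41(m² + 1)
16m² − 25 = 0, so m = −5/4 or m = 5/4.
Through (0, −41/4) these give 5x + 4y = −41 and 5x − 4y = 41.

5x + 4y = −41 and 5x − 4y = 41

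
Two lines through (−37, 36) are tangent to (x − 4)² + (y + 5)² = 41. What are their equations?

5x + 4y = −41 and 4x + 5y = 32

A line y − (36) = m(x − (−37)) is tangent when its distance from (4, −5) is √41:
[m·(41) − (−41)]² = 41(m² + 1)
20m² + 41m + 20 = 0, so m = −5/4 or m = −4/5.
With m = −5/4: 5x + 4y = −41. With m = −4/5: 4x + 5y = 32.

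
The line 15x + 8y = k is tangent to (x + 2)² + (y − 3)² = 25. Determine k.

For a tangent, require d(centre, line) = r = 5.
|15·(−2) + 8·3 − k| / √289 = 5
|k − (−6)| = 5·17, so k = 79 or k = −91.

k = −91 or k = 79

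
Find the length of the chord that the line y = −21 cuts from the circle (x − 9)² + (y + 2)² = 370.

The distance from (9, −2) to the line is 19, and r² = 370.
Chord = 2√(r² − d²) = 2·√(9) = 6.

6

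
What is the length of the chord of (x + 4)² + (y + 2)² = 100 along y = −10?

12

The distance from (−4, −2) to the line is 8, and r² = 100.
Chord = 2√(r² − d²) = 2·√(36) = 12.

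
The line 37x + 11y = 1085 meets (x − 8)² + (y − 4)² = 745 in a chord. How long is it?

√1490

The distance from (8, 4) to the line is 745/√1490, and r² = 745.
Chord = 2√(r² − d²) = 2·√(745/2) = √1490.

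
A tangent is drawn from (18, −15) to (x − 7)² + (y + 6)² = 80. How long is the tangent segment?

With centre O = (7, −6), |OP|² = 202 and r² = 80.
The tangent meets the radius at right angles, so tangent² = |PO|² − r² = 202 − 80 = 122.

√122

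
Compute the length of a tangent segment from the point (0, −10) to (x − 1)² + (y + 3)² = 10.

2√10

Centre (1, −3), r² = 10. |PO|² = (−1)² + (−7)² = 50.
The tangent meets the radius at right angles, so tangent² = |PO|² − r² = 50 − 10 = 40.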